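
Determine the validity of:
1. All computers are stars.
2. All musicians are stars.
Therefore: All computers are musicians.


Premise 1: All computers are stars.
Premise 2: All musicians are stars.
Conclusion: All computers are musicians.
Fallacy: undistributed middle. stars is predicate in both.
Counterexample: computers and musicians could be disjoint subsets of stars.

Invalid


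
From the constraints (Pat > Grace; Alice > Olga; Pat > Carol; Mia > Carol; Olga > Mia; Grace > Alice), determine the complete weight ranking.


Constraints: Pat > Grace; Alice > Olga; Pat > Carol; Mia > Carol; Olga > Mia; Grace > Alice
Method: at each step, the next-highest is the one remaining person who never appears on the smaller side of a constraint between remaining people.
  Step 1: remaining {Olga, Grace, Alice, Carol, Mia, Pat}; on the smaller side: {Olga, Grace, Alice, Carol, Mia} → Pat is next (Pat > Grace; Pat > Carol).
  Step 2: remaining {Olga, Grace, Alice, Carol, Mia}; on the smaller side: {Olga, Alice, Carol, Mia} → Grace is next (Grace > Alice).
  Step 3: remaining {Olga, Alice, Carol, Mia}; on the smaller side: {Olga, Carol, Mia} → Alice is next (Alice > Olga).
  Step 4: remaining {Olga, Carol, Mia}; on the smaller side: {Carol, Mia} → Olga is next (Olga > Mia).
  Step 5: remaining {Carol, Mia}; on the smaller side: {Carol} → Mia is next (Mia > Carol).
  Step 6: only Carol remains → lowest.
Final ranking (highest to lowest):

Pat > Grace > Alice > Olga > Mia > Carol


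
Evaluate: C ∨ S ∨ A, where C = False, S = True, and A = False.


C = False, S = True, A = False
Step 1: C ∨ S = False OR True = True
Step 2: True ∨ A = True OR False = True
OR is true when at least one operand is true.

True


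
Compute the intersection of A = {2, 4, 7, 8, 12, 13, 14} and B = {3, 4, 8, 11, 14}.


A = {2, 4, 7, 8, 12, 13, 14}
B = {3, 4, 8, 11, 14}
Operation: intersection
Elements in both: 4, 8, 14

{4, 8, 14}


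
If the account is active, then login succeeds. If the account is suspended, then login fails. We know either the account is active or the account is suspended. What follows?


Constructive dilemma: (P → Q) ∧ (R → S), P ∨ R ⊢ Q ∨ S
Premise 1: the account is active → login succeeds
Premise 2: the account is suspended → login fails
Premise 3: the account is active ∨ the account is suspended
Case 1: Assuming the account is active, then by Premise 1, login succeeds.
Case 2: Assuming the account is suspended, then by Premise 2, login fails.
Since one of the account is active or the account is suspended must hold, we get login succeeds or login fails.

Login succeeds or login fails.


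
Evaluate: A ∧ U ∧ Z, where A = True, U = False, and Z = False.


A = True, U = False, Z = False
Step 1: A ∧ U = True AND False = False
Step 2: (False) ∧ Z = (False) AND False = False
AND is true only when ALL operands are true.

False


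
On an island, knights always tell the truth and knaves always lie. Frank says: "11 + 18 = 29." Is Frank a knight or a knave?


Statement: "11 + 18 = 29."
Actual: 11 + 18 = 29
Claimed: 29
Statement is TRUE → Frank tells the truth → Knight

Knight


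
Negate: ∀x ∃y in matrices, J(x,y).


Original: ∀x ∃y J(x,y)
Rule: ¬∀→∃, ¬∃→∀, negate predicate.
Negation: ∃x ∀y ¬J(x,y)

∃x ∀y ¬J(x,y)


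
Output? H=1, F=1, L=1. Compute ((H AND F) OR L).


H AND F = 1&1 = 1
1 OR 1 = 1

1


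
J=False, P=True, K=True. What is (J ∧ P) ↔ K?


J = False, P = True, K = True
Expression: (J ∧ P) ↔ K
Step 1: J ∧ P = False AND True = False
Step 2: (False) ↔ K = (False iff True) = False

False


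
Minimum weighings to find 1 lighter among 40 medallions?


Each weighing has 3 outcomes (left heavy / balance / right heavy), so k weighings distinguish at most 3^k cases; splitting into three near-equal groups achieves this.
Need 3^k ≥ 40: 3^3 = 27 < 40 ≤ 3^4 = 81
k = ⌈log₃(40)⌉ = 4

4


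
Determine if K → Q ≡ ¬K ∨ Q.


Expression 1: K → Q
Expression 2: ¬K ∨ Q
Truth table (K Q | Expr1 Expr2):
  T T |   T     T
  T F |   F     F
  F T |   T     T
  F F |   T     T
All 4 rows agree, so the expressions are logically equivalent.

Yes


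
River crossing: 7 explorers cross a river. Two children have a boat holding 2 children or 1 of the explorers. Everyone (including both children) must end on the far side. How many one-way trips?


Per crossing of one of the explorers: children→, one←, one of the explorers→, one← = 4 trips
7 × 4 = 28, + 1 final children→ = 29
Minimum trips = 29

29


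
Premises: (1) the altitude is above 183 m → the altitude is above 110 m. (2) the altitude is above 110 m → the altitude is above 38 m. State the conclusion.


Hypothetical syllogism: P → Q, Q → R ⊢ P → R
Premise 1: the altitude is above 183 m → the altitude is above 110 m
Premise 2: the altitude is above 110 m → the altitude is above 38 m
Chain the implications: the middle term (the altitude is above 110 m) links the two.
Conclusion: If the altitude is above 183 m, then the altitude is above 38 m.

If the altitude is above 183 m, then the altitude is above 38 m.


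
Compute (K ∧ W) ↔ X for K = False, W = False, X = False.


K = False, W = False, X = False
Step 1: K ∧ W = False AND False = False
Step 2: (False) ↔ X: true when both sides have same truth value.
Result: False ↔ False = True

True


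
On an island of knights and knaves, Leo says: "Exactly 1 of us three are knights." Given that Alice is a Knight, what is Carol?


Leo claims exactly 1 knights among Leo, Alice, Carol.
Given: Alice is a Knight.

Case 1: Leo is a Knight (tells truth)
  Then exactly 1 of the three are knights.
  Counting Leo, Alice: 2 knight(s) so far. Need -1 more → impossible.
Case 2: Leo is a Knave (lies)
  Then the count is NOT 1.
  If Carol = Knave, count = 1 = 1 → claim would be true, contradicts lie.
  If Carol = Knight, count = 2 ≠ 1 → lie confirmed ✓

Carol is a Knight.

Knight


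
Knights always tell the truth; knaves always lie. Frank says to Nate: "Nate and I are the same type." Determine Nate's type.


Frank says: "Nate and I are the same type."
Case 1: Frank is a Knight (truth-teller)
  Statement is true → they ARE the same → Nate is also a Knight
Case 2: Frank is a Knave (liar)
  Statement is false → they are NOT the same → Nate is a Knight
In both cases, Nate is a Knight.

Knight


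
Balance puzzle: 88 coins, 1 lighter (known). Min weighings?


Each weighing has 3 outcomes (left heavy / balance / right heavy), so k weighings distinguish at most 3^k cases; splitting into three near-equal groups achieves this.
Need 3^k ≥ 88: 3^4 = 81 < 88 ≤ 3^5 = 243
k = ⌈log₃(88)⌉ = 5

5


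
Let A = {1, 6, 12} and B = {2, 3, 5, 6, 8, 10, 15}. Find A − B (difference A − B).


A = {1, 6, 12}
B = {2, 3, 5, 6, 8, 10, 15}
Operation: difference A − B
In A but not B: 1, 12

{1, 12}


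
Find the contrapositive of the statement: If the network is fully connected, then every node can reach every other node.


Original: If the network is fully connected, then every node can reach every other node
Contrapositive: If ¬Q, then ¬P
Negate Q: not (every node can reach every other node)
Negate P: not (the network is fully connected)

If not (every node can reach every other node), then not (the network is fully connected).


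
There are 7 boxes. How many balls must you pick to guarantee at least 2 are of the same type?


Pigeonhole: to guarantee k in one of n categories, need (k-1)×n + 1.
k = 2, n = 7
Minimum = (2-1) × 7 + 1 = 1 × 7 + 1

8


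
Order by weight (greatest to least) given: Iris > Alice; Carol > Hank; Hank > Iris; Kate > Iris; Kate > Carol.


Constraints: Iris > Alice; Carol > Hank; Hank > Iris; Kate > Iris; Kate > Carol
Method: at each step, the next-highest is the one remaining person who never appears on the smaller side of a constraint between remaining people.
  Step 1: remaining {Iris, Alice, Carol, Kate, Hank}; on the smaller side: {Iris, Alice, Carol, Hank} → Kate is next (Kate > Iris; Kate > Carol).
  Step 2: remaining {Iris, Alice, Carol, Hank}; on the smaller side: {Iris, Alice, Hank} → Carol is next (Carol > Hank).
  Step 3: remaining {Iris, Alice, Hank}; on the smaller side: {Iris, Alice} → Hank is next (Hank > Iris).
  Step 4: remaining {Iris, Alice}; on the smaller side: {Alice} → Iris is next (Iris > Alice).
  Step 5: only Alice remains → lowest.
Final ranking (highest to lowest):

Kate > Carol > Hank > Iris > Alice


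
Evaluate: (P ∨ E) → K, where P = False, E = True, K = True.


P = False, E = True, K = True
Step 1: P ∨ E = False OR True = True
Step 2: (True) → K: false only when antecedent=True and K=False.
Result: True

True


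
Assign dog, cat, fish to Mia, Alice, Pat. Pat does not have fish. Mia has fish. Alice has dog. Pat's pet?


From clues:
  Mia → fish
  Alice → dog
By elimination, Pat gets the remaining.

cat


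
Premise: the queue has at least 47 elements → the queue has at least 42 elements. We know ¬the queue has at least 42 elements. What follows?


Modus tollens: P → Q, ¬Q ⊢ ¬P
P: the queue has at least 47 elements
Q: the queue has at least 42 elements
We have P → Q and Q is false.
By modus tollens, P must be false.

It is not the case that the queue has at least 47 elements


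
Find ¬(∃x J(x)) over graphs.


Original: ∃x J(x)
Rule: ¬∀→∃, ¬∃→∀, negate predicate.
Negation: ∀x ¬J(x)

∀x ¬J(x)


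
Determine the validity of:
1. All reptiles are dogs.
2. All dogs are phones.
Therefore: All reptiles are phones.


Premise 1: All reptiles are dogs.
Premise 2: All dogs are phones.
Conclusion: All reptiles are phones.
Barbara syllogism (AAA-1): All A are B, All B are C → All A are C.
Middle term (dogs) distributed in premise 2.

Valid


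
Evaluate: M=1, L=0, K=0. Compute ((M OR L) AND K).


M OR L = 1|0 = 1
1 AND 0 = 0

0


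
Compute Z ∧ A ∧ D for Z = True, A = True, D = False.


Z = True, A = True, D = False
Step 1: Z ∧ A = True AND True = True
Step 2: (True) ∧ D = (True) AND False = False
AND is true only when ALL operands are true.

False


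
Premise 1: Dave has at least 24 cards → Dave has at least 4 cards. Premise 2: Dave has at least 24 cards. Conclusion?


Modus ponens: P → Q, P ⊢ Q
P: Dave has at least 24 cards
Q: Dave has at least 4 cards
We have P → Q and P is true.
By modus ponens, Q must be true.

Dave has at least 4 cards


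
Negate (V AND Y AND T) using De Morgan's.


De Morgan's law: ¬(P ∧ Q ∧ R) ≡ ¬P ∨ ¬Q ∨ ¬R
¬(V ∧ Y ∧ T) = ¬V ∨ ¬Y ∨ ¬T

¬V ∨ ¬Y ∨ ¬T


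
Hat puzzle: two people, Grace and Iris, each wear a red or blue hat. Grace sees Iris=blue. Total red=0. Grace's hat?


Total red = 0, Iris = blue
Red accounted for: 0
Remaining for Grace: 0
Grace's hat is blue.

blue


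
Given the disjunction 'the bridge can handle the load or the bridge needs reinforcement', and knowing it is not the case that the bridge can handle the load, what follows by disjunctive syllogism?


Disjunctive syllogism: P ∨ Q, ¬P ⊢ Q
Disjunction: the bridge can handle the load ∨ the bridge needs reinforcement
We know it is not the case that the bridge can handle the load.
By disjunctive syllogism, the other disjunct must be true.

The bridge needs reinforcement


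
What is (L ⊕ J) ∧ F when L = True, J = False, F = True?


L = True, J = False, F = True
Step 1: L ⊕ J = True XOR False = True
Step 2: True ∧ F = True AND True = True
XOR true when exactly one of L,J is true; then AND with F.

True


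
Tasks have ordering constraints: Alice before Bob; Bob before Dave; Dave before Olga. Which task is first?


Constraints: Alice before Bob; Bob before Dave; Dave before Olga
The first task can have nothing scheduled before it, so it must never appear on the right of a 'before'.
Tasks appearing after some 'before': Bob, Dave, Olga.
The only task not in that list is Alice → it is first.

Alice


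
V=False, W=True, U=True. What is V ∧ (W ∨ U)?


V = False, W = True, U = True
Expression: V ∧ (W ∨ U)
Step 1: W ∨ U = True OR True = True
Step 2: V ∧ (True) = False AND True = False

False


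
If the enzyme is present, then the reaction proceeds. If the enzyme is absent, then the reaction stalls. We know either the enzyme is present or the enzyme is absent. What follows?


Constructive dilemma: (P → Q) ∧ (R → S), P ∨ R ⊢ Q ∨ S
Premise 1: the enzyme is present → the reaction proceeds
Premise 2: the enzyme is absent → the reaction stalls
Premise 3: the enzyme is present ∨ the enzyme is absent
Case 1: Assuming the enzyme is present, then by Premise 1, the reaction proceeds.
Case 2: Assuming the enzyme is absent, then by Premise 2, the reaction stalls.
Since one of the enzyme is present or the enzyme is absent must hold, we get the reaction proceeds or the reaction stalls.

The reaction proceeds or the reaction stalls.


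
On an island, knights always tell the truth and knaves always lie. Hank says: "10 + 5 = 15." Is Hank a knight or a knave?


Statement: "10 + 5 = 15."
Actual: 10 + 5 = 15
Claimed: 15
Statement is TRUE → Hank tells the truth → Knight

Knight


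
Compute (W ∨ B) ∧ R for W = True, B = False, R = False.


W = True, B = False, R = False
Step 1: W ∨ B = True OR False = True
Step 2: True ∧ R = True AND False = False
OR is true when at least one operand is true; AND requires both.

False


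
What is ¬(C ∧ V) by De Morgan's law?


De Morgan's law: ¬(P ∧ Q) ≡ ¬P ∨ ¬Q
¬(C ∧ V) = ¬C ∨ ¬V

¬C ∨ ¬V


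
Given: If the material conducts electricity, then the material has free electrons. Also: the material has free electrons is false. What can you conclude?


Modus tollens: P → Q, ¬Q ⊢ ¬P
P: the material conducts electricity
Q: the material has free electrons
We have P → Q and Q is false.
By modus tollens, P must be false.

It is not the case that the material conducts electricity


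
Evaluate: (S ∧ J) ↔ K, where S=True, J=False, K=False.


S = True, J = False, K = False
Expression: (S ∧ J) ↔ K
Step 1: S ∧ J = True AND False = False
Step 2: (False) ↔ K = (False iff False) = True

True


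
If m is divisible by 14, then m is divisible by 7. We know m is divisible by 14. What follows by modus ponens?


Modus ponens: P → Q, P ⊢ Q
P: m is divisible by 14
Q: m is divisible by 7
We have P → Q and P is true.
By modus ponens, Q must be true.

m is divisible by 7


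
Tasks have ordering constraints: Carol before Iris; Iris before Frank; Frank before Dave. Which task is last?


Constraints: Carol before Iris; Iris before Frank; Frank before Dave
The last task can have nothing scheduled after it, so it must never appear on the left of a 'before'.
Tasks appearing before some other task: Carol, Iris, Frank.
The only task not in that list is Dave → it is last.

Dave


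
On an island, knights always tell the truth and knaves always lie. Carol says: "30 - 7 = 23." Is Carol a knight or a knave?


Statement: "30 - 7 = 23."
Actual: 30 - 7 = 23
Claimed: 23
Statement is TRUE → Carol tells the truth → Knight

Knight


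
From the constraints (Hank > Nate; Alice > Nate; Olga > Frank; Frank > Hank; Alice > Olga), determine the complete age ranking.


Constraints: Hank > Nate; Alice > Nate; Olga > Frank; Frank > Hank; Alice > Olga
Method: at each step, the next-highest is the one remaining person who never appears on the smaller side of a constraint between remaining people.
  Step 1: remaining {Nate, Frank, Olga, Alice, Hank}; on the smaller side: {Nate, Frank, Olga, Hank} → Alice is next (Alice > Nate; Alice > Olga).
  Step 2: remaining {Nate, Frank, Olga, Hank}; on the smaller side: {Nate, Frank, Hank} → Olga is next (Olga > Frank).
  Step 3: remaining {Nate, Frank, Hank}; on the smaller side: {Nate, Hank} → Frank is next (Frank > Hank).
  Step 4: remaining {Nate, Hank}; on the smaller side: {Nate} → Hank is next (Hank > Nate).
  Step 5: only Nate remains → lowest.
Final ranking (highest to lowest):

Alice > Olga > Frank > Hank > Nate


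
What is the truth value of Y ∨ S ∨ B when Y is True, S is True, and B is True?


Y = True, S = True, B = True
Step 1: Y ∨ S = True OR True = True
Step 2: True ∨ B = True OR True = True
OR is true when at least one operand is true.

True


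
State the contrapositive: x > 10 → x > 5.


Original: If x > 10, then x > 5
Contrapositive: If ¬Q, then ¬P
Negate Q: not (x > 5)
Negate P: not (x > 10)

If not (x > 5), then not (x > 10).


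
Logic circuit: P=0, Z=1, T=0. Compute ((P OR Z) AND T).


P OR Z = 0|1 = 1
1 AND 0 = 0

0


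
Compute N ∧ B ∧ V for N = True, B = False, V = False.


N = True, B = False, V = False
Step 1: N ∧ B = True AND False = False
Step 2: (False) ∧ V = (False) AND False = False
AND is true only when ALL operands are true.

False


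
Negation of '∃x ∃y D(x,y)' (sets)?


Original: ∃x ∃y D(x,y)
Rule: ¬∀→∃, ¬∃→∀, negate predicate.
Negation: ∀x ∀y ¬D(x,y)

∀x ∀y ¬D(x,y)


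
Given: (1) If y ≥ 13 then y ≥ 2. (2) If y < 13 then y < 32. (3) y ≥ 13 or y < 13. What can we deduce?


Constructive dilemma: (P → Q) ∧ (R → S), P ∨ R ⊢ Q ∨ S
Premise 1: y ≥ 13 → y ≥ 2
Premise 2: y < 13 → y < 32
Premise 3: y ≥ 13 ∨ y < 13
Case 1: Assuming y ≥ 13, then by Premise 1, y ≥ 2.
Case 2: Assuming y < 13, then by Premise 2, y < 32.
Since one of y ≥ 13 or y < 13 must hold, we get y ≥ 2 or y < 32.

y ≥ 2 or y < 32.


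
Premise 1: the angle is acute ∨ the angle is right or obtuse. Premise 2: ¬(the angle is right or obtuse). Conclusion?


Disjunctive syllogism: P ∨ Q, ¬P ⊢ Q
Disjunction: the angle is acute ∨ the angle is right or obtuse
We know it is not the case that the angle is right or obtuse.
By disjunctive syllogism, the other disjunct must be true.

The angle is acute


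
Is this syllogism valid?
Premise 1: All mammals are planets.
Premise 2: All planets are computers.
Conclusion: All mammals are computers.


Premise 1: All mammals are planets.
Premise 2: All planets are computers.
Conclusion: All mammals are computers.
Barbara syllogism (AAA-1): All A are B, All B are C → All A are C.
Middle term (planets) distributed in premise 2.

Valid


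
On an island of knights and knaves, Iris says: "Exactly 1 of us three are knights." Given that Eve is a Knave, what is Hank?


Iris claims exactly 1 knights among Iris, Eve, Hank.
Given: Eve is a Knave.

Case 1: Iris is a Knight (tells truth)
  Then exactly 1 of the three are knights.
  Counting Iris, Eve: 1 knight(s) so far. Need 0 more → Hank = Knave.
Case 2: Iris is a Knave (lies)
  Then the count is NOT 1.
  If Hank = Knight, count = 1 = 1 → claim would be true, contradicts lie.
  If Hank = Knave, count = 0 ≠ 1 → lie confirmed ✓

Hank is a Knave.

Knave


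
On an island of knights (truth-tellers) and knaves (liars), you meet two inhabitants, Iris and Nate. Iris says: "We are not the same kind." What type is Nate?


Iris says: "We are not the same kind."
Case 1: Iris is a Knight (truth-teller)
  Statement is true → they ARE different → Nate is a Knave
Case 2: Iris is a Knave (liar)
  Statement is false → they are NOT different → Nate is a Knave
In both cases, Nate is a Knave.

Knave


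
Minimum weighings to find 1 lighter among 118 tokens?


Each weighing has 3 outcomes (left heavy / balance / right heavy), so k weighings distinguish at most 3^k cases; splitting into three near-equal groups achieves this.
Need 3^k ≥ 118: 3^4 = 81 < 118 ≤ 3^5 = 243
k = ⌈log₃(118)⌉ = 5

5


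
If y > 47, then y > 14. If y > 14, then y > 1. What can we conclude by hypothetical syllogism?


Hypothetical syllogism: P → Q, Q → R ⊢ P → R
Premise 1: y > 47 → y > 14
Premise 2: y > 14 → y > 1
Chain the implications: the middle term (y > 14) links the two.
Conclusion: If y > 47, then y > 1.

If y > 47, then y > 1.


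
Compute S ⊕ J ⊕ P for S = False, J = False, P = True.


S = False, J = False, P = True
Step 1: S ⊕ J = False XOR False = False
Step 2: False ⊕ P = False XOR True = True
XOR is true when an odd number of operands are true.

True


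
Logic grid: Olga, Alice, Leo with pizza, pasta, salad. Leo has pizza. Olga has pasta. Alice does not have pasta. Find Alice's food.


From clues:
  Leo → pizza
  Olga → pasta
By elimination, Alice gets the remaining.

salad


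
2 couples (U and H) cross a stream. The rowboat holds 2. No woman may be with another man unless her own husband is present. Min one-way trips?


Label couples U and H.
1. WU+WH → (far: WU,WH; near: HU,HH)
2. WU ←   (far: WH; near: HU,HH,WU)
3. HU+HH → (far: HU,HH,WH; near: WU)
4. HU ←   (far: HH,WH; near: HU,WU)  — HU returns, since WU is alone on near bank
5. HU+WU → (far: all four; near: empty)
Every state respects the constraint.
Minimum trips = 5

5


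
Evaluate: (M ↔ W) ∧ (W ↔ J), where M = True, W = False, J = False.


M = True, W = False, J = False
Step 1: M ↔ W is true when M and W have the same value. Result: False
Step 2: W ↔ J is true when W and J have the same value. Result: True
Step 3: False ∧ True = False

False


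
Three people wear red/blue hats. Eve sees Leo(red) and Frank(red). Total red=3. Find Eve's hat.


Total red = 3, seen red = 2
Own red = 3 - 2 = 1
Eve's hat is red.

red


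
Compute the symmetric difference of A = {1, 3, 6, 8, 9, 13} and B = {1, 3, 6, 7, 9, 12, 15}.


A = {1, 3, 6, 8, 9, 13}
B = {1, 3, 6, 7, 9, 12, 15}
Operation: symmetric difference
In A only: [8, 13], in B only: [7, 12, 15]

{7, 8, 12, 13, 15}


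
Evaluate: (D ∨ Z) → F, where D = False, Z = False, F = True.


D = False, Z = False, F = True
Step 1: D ∨ Z = False OR False = False
Step 2: (False) → F: false only when antecedent=True and F=False.
Result: True

True


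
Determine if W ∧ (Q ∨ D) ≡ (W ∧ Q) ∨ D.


Expression 1: W ∧ (Q ∨ D)
Expression 2: (W ∧ Q) ∨ D
Truth table (W Q D | Expr1 Expr2):
  T T T |   T     T
  T T F |   T     T
  T F T |   T     T
  T F F |   F     F
  F T T |   F     T   ← differ
  F T F |   F     F
  F F T |   F     T   ← differ
  F F F |   F     F
Counterexample: W=F, Q=T, D=T gives Expr1 = F but Expr2 = T, so the expressions are NOT logically equivalent.

No


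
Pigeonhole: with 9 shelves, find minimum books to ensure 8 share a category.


Pigeonhole: to guarantee k in one of n categories, need (k-1)×n + 1.
k = 8, n = 9
Minimum = (8-1) × 9 + 1 = 7 × 9 + 1

64


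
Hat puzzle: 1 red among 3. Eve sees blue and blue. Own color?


Total red = 1, seen red = 0
Own red = 1 - 0 = 1
Eve's hat is red.

red


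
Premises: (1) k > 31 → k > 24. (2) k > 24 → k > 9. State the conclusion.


Hypothetical syllogism: P → Q, Q → R ⊢ P → R
Premise 1: k > 31 → k > 24
Premise 2: k > 24 → k > 9
Chain the implications: the middle term (k > 24) links the two.
Conclusion: If k > 31, then k > 9.

If k > 31, then k > 9.


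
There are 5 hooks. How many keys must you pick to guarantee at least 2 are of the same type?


Pigeonhole: to guarantee k in one of n categories, need (k-1)×n + 1.
k = 2, n = 5
Minimum = (2-1) × 5 + 1 = 1 × 5 + 1

6


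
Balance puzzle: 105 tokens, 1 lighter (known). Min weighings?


Each weighing has 3 outcomes (left heavy / balance / right heavy), so k weighings distinguish at most 3^k cases; splitting into three near-equal groups achieves this.
Need 3^k ≥ 105: 3^4 = 81 < 105 ≤ 3^5 = 243
k = ⌈log₃(105)⌉ = 5

5


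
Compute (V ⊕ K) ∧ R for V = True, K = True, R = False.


V = True, K = True, R = False
Step 1: V ⊕ K = True XOR True = False
Step 2: False ∧ R = False AND False = False
XOR true when exactly one of V,K is true; then AND with R.

False


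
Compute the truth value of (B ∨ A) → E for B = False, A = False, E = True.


B = False, A = False, E = True
Step 1: B ∨ A = False OR False = False
Step 2: (False) → E: false only when antecedent=True and E=False.
Result: True

True


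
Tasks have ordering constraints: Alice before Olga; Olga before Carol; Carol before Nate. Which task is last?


Constraints: Alice before Olga; Olga before Carol; Carol before Nate
The last task can have nothing scheduled after it, so it must never appear on the left of a 'before'.
Tasks appearing before some other task: Alice, Olga, Carol.
The only task not in that list is Nate → it is last.

Nate


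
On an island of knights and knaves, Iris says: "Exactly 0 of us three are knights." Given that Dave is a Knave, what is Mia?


Iris claims exactly 0 knights among Iris, Dave, Mia.
Given: Dave is a Knave.

Case 1: Iris is a Knight (tells truth)
  Then exactly 0 of the three are knights.
  Counting Iris, Dave: 1 knight(s) so far. Need -1 more → impossible.
Case 2: Iris is a Knave (lies)
  Then the count is NOT 0.
  If Mia = Knave, count = 0 = 0 → claim would be true, contradicts lie.
  If Mia = Knight, count = 1 ≠ 0 → lie confirmed ✓

Mia is a Knight.

Knight


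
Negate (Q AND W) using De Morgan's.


De Morgan's law: ¬(P ∧ Q) ≡ ¬P ∨ ¬Q
¬(Q ∧ W) = ¬Q ∨ ¬W

¬Q ∨ ¬W


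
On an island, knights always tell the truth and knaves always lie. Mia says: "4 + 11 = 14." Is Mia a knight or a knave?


Statement: "4 + 11 = 14."
Actual: 4 + 11 = 15
Claimed: 14
Statement is FALSE → Mia lies → Knave

Knave


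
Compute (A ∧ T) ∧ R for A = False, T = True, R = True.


A = False, T = True, R = True
Step 1: A ∧ T = False AND True = False
Step 2: False ∧ R = False AND True = False
AND is true only when ALL operands are true.

False


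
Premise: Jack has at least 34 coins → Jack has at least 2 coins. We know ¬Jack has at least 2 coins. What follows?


Modus tollens: P → Q, ¬Q ⊢ ¬P
P: Jack has at least 34 coins
Q: Jack has at least 2 coins
We have P → Q and Q is false.
By modus tollens, P must be false.

It is not the case that Jack has at least 34 coins


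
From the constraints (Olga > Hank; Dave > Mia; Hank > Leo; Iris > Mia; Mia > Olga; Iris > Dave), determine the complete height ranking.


Constraints: Olga > Hank; Dave > Mia; Hank > Leo; Iris > Mia; Mia > Olga; Iris > Dave
Method: at each step, the next-highest is the one remaining person who never appears on the smaller side of a constraint between remaining people.
  Step 1: remaining {Leo, Iris, Hank, Dave, Mia, Olga}; on the smaller side: {Leo, Hank, Dave, Mia, Olga} → Iris is next (Iris > Mia; Iris > Dave).
  Step 2: remaining {Leo, Hank, Dave, Mia, Olga}; on the smaller side: {Leo, Hank, Mia, Olga} → Dave is next (Dave > Mia).
  Step 3: remaining {Leo, Hank, Mia, Olga}; on the smaller side: {Leo, Hank, Olga} → Mia is next (Mia > Olga).
  Step 4: remaining {Leo, Hank, Olga}; on the smaller side: {Leo, Hank} → Olga is next (Olga > Hank).
  Step 5: remaining {Leo, Hank}; on the smaller side: {Leo} → Hank is next (Hank > Leo).
  Step 6: only Leo remains → lowest.
Final ranking (highest to lowest):

Iris > Dave > Mia > Olga > Hank > Leo


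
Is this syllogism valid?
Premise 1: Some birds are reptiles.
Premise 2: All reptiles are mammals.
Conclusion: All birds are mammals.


Premise 1: Some birds are reptiles.
Premise 2: All reptiles are mammals.
Conclusion: All birds are mammals.
Fallacy: illicit minor. The minor term (birds) is distributed in the conclusion ('All birds ...') but undistributed in its premise ('Some birds are reptiles' doesn't cover all birds).
Only 'Some birds are mammals' follows, not 'All'.

Invalid


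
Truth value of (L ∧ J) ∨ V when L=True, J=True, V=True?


L = True, J = True, V = True
Expression: (L ∧ J) ∨ V
Step 1: L ∧ J = True AND True = True
Step 2: (True) ∨ V = True OR True = True

True


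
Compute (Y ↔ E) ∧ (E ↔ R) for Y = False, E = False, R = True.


Y = False, E = False, R = True
Step 1: Y ↔ E is true when Y and E have the same value. Result: True
Step 2: E ↔ R is true when E and R have the same value. Result: False
Step 3: True ∧ False = False

False


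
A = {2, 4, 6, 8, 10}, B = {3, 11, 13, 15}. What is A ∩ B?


A = {2, 4, 6, 8, 10}
B = {3, 11, 13, 15}
Operation: intersection
Elements in both: none

∅


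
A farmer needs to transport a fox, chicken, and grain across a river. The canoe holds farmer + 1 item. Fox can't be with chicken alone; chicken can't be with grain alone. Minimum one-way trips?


1. farmer+chicken → 2. farmer ← 3. farmer+fox → 4. farmer+chicken ← 5. farmer+grain → 6. farmer ← 7. farmer+chicken →
Minimum trips = 7

7


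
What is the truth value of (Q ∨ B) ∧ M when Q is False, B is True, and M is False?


Q = False, B = True, M = False
Step 1: Q ∨ B = False OR True = True
Step 2: True ∧ M = True AND False = False
OR is true when at least one operand is true; AND requires both.

False


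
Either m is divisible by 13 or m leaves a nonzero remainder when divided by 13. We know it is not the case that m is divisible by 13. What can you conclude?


Disjunctive syllogism: P ∨ Q, ¬P ⊢ Q
Disjunction: m is divisible by 13 ∨ m leaves a nonzero remainder when divided by 13
We know it is not the case that m is divisible by 13.
By disjunctive syllogism, the other disjunct must be true.

m leaves a nonzero remainder when divided by 13


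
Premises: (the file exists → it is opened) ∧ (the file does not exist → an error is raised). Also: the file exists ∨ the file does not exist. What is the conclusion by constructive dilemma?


Constructive dilemma: (P → Q) ∧ (R → S), P ∨ R ⊢ Q ∨ S
Premise 1: the file exists → it is opened
Premise 2: the file does not exist → an error is raised
Premise 3: the file exists ∨ the file does not exist
Case 1: Assuming the file exists, then by Premise 1, it is opened.
Case 2: Assuming the file does not exist, then by Premise 2, an error is raised.
Since one of the file exists or the file does not exist must hold, we get it is opened or an error is raised.

It is opened or an error is raised.


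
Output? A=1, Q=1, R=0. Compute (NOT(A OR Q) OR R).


A OR Q = 1
NOT(1) = 0
0 OR 0 = 0

0


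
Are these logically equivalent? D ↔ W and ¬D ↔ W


Expression 1: D ↔ W
Expression 2: ¬D ↔ W
Truth table (D W | Expr1 Expr2):
  T T |   T     F   ← differ
  T F |   F     T   ← differ
  F T |   F     T   ← differ
  F F |   T     F   ← differ
Counterexample: D=T, W=T gives Expr1 = T but Expr2 = F, so the expressions are NOT logically equivalent.

No


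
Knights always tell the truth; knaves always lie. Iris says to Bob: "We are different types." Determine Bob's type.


Iris says: "We are different types."
Case 1: Iris is a Knight (truth-teller)
  Statement is true → they ARE different → Bob is a Knave
Case 2: Iris is a Knave (liar)
  Statement is false → they are NOT different → Bob is a Knave
In both cases, Bob is a Knave.

Knave


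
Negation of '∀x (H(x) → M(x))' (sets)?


Original: ∀x (H(x) → M(x))
Rule: ¬∀→∃, ¬∃→∀, negate predicate.
Negation: ∃x (H(x) ∧ ¬M(x))

∃x (H(x) ∧ ¬M(x))


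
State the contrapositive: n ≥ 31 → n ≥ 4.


Original: If n ≥ 31, then n ≥ 4
Contrapositive: If ¬Q, then ¬P
Negate Q: not (n ≥ 4)
Negate P: not (n ≥ 31)

If not (n ≥ 4), then not (n ≥ 31).


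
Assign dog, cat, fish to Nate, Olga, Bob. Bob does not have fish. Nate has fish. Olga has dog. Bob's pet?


From clues:
  Nate → fish
  Olga → dog
By elimination, Bob gets the remaining.

cat


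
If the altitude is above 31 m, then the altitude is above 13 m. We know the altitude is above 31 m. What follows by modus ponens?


Modus ponens: P → Q, P ⊢ Q
P: the altitude is above 31 m
Q: the altitude is above 13 m
We have P → Q and P is true.
By modus ponens, Q must be true.

The altitude is above 13 m


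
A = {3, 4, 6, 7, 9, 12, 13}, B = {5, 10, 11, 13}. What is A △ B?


A = {3, 4, 6, 7, 9, 12, 13}
B = {5, 10, 11, 13}
Operation: symmetric difference
In A only: [3, 4, 6, 7, 9, 12], in B only: [5, 10, 11]

{3, 4, 5, 6, 7, 9, 10, 11, 12}


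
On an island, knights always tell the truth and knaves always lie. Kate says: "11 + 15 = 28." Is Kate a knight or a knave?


Statement: "11 + 15 = 28."
Actual: 11 + 15 = 26
Claimed: 28
Statement is FALSE → Kate lies → Knave

Knave


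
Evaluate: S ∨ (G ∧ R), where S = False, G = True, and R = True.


S = False, G = True, R = True
Step 1: G ∧ R = True AND True = True
Step 2: S ∨ True = False OR True = True
AND evaluated first (higher precedence); then OR applied.

True


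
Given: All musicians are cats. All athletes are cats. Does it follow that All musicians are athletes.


Premise 1: All musicians are cats.
Premise 2: All athletes are cats.
Conclusion: All musicians are athletes.
Fallacy: undistributed middle. cats is predicate in both.
Counterexample: musicians and athletes could be disjoint subsets of cats.

Invalid


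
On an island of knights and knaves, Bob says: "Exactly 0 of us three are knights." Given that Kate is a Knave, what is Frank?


Bob claims exactly 0 knights among Bob, Kate, Frank.
Given: Kate is a Knave.

Case 1: Bob is a Knight (tells truth)
  Then exactly 0 of the three are knights.
  Counting Bob, Kate: 1 knight(s) so far. Need -1 more → impossible.
Case 2: Bob is a Knave (lies)
  Then the count is NOT 0.
  If Frank = Knave, count = 0 = 0 → claim would be true, contradicts lie.
  If Frank = Knight, count = 1 ≠ 0 → lie confirmed ✓

Frank is a Knight.

Knight


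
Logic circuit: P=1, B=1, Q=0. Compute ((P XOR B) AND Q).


P XOR B = 1^1 = 0
0 AND 0 = 0

0


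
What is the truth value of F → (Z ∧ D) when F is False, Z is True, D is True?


F = False, Z = True, D = True
Step 1: Z ∧ D = True AND True = True
Step 2: F → (True): false only when F=True and consequent=False.
Result: True

True


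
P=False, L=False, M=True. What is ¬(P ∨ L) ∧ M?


P = False, L = False, M = True
Expression: ¬(P ∨ L) ∧ M
Step 1: P ∨ L = False OR False = False
Step 2: ¬(P ∨ L) = NOT False = True
Step 3: (True) ∧ M = True AND True = True

True


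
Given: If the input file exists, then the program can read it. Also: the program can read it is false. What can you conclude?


Modus tollens: P → Q, ¬Q ⊢ ¬P
P: the input file exists
Q: the program can read it
We have P → Q and Q is false.
By modus tollens, P must be false.

It is not the case that the input file exists


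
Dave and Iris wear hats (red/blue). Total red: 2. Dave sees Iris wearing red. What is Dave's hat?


Total red = 2, Iris = red
Red accounted for: 1
Remaining for Dave: 1
Dave's hat is red.

red


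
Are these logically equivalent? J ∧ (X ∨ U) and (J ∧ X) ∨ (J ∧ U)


Expression 1: J ∧ (X ∨ U)
Expression 2: (J ∧ X) ∨ (J ∧ U)
Truth table (J X U | Expr1 Expr2):
  T T T |   T     T
  T T F |   T     T
  T F T |   T     T
  T F F |   F     F
  F T T |   F     F
  F T F |   F     F
  F F T |   F     F
  F F F |   F     F
All 8 rows agree, so the expressions are logically equivalent.

Yes


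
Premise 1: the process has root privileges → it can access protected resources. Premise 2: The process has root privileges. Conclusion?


Modus ponens: P → Q, P ⊢ Q
P: the process has root privileges
Q: it can access protected resources
We have P → Q and P is true.
By modus ponens, Q must be true.

It can access protected resources


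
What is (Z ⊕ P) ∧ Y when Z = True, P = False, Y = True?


Z = True, P = False, Y = True
Step 1: Z ⊕ P = True XOR False = True
Step 2: True ∧ Y = True AND True = True
XOR true when exactly one of Z,P is true; then AND with Y.

True


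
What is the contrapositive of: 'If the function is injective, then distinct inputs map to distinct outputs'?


Original: If the function is injective, then distinct inputs map to distinct outputs
Contrapositive: If ¬Q, then ¬P
Negate Q: not (distinct inputs map to distinct outputs)
Negate P: not (the function is injective)

If not (distinct inputs map to distinct outputs), then not (the function is injective).


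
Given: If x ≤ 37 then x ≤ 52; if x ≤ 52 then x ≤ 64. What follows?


Hypothetical syllogism: P → Q, Q → R ⊢ P → R
Premise 1: x ≤ 37 → x ≤ 52
Premise 2: x ≤ 52 → x ≤ 64
Chain the implications: the middle term (x ≤ 52) links the two.
Conclusion: If x ≤ 37, then x ≤ 64.

If x ≤ 37, then x ≤ 64.


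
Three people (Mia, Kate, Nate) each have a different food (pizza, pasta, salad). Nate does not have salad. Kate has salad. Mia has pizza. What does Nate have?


From clues:
  Mia → pizza
  Kate → salad
By elimination, Nate gets the remaining.

pasta


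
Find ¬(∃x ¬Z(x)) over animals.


Original: ∃x ¬Z(x)
Rule: ¬∀→∃, ¬∃→∀, negate predicate.
Negation: ∀x Z(x)

∀x Z(x)


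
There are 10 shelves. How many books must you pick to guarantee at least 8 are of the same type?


Pigeonhole: to guarantee k in one of n categories, need (k-1)×n + 1.
k = 8, n = 10
Minimum = (8-1) × 10 + 1 = 7 × 10 + 1

71


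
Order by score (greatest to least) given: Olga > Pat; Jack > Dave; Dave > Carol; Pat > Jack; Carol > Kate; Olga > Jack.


Constraints: Olga > Pat; Jack > Dave; Dave > Carol; Pat > Jack; Carol > Kate; Olga > Jack
Method: at each step, the next-highest is the one remaining person who never appears on the smaller side of a constraint between remaining people.
  Step 1: remaining {Dave, Jack, Olga, Carol, Kate, Pat}; on the smaller side: {Dave, Jack, Carol, Kate, Pat} → Olga is next (Olga > Pat; Olga > Jack).
  Step 2: remaining {Dave, Jack, Carol, Kate, Pat}; on the smaller side: {Dave, Jack, Carol, Kate} → Pat is next (Pat > Jack).
  Step 3: remaining {Dave, Jack, Carol, Kate}; on the smaller side: {Dave, Carol, Kate} → Jack is next (Jack > Dave).
  Step 4: remaining {Dave, Carol, Kate}; on the smaller side: {Carol, Kate} → Dave is next (Dave > Carol).
  Step 5: remaining {Carol, Kate}; on the smaller side: {Kate} → Carol is next (Carol > Kate).
  Step 6: only Kate remains → lowest.
Final ranking (highest to lowest):

Olga > Pat > Jack > Dave > Carol > Kate


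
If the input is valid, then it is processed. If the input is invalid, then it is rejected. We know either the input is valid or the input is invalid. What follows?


Constructive dilemma: (P → Q) ∧ (R → S), P ∨ R ⊢ Q ∨ S
Premise 1: the input is valid → it is processed
Premise 2: the input is invalid → it is rejected
Premise 3: the input is valid ∨ the input is invalid
Case 1: Assuming the input is valid, then by Premise 1, it is processed.
Case 2: Assuming the input is invalid, then by Premise 2, it is rejected.
Since one of the input is valid or the input is invalid must hold, we get it is processed or it is rejected.

It is processed or it is rejected.


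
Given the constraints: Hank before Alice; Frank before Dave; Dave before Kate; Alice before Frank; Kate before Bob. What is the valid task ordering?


Constraints: Hank before Alice; Frank before Dave; Dave before Kate; Alice before Frank; Kate before Bob
Method: repeatedly schedule the remaining task that has no remaining task required before it.
  Step 1: remaining {Hank, Bob, Alice, Frank, Dave, Kate}; every task except Hank still has a predecessor pending → schedule Hank.
  Step 2: remaining {Bob, Alice, Frank, Dave, Kate}; every task except Alice still has a predecessor pending → schedule Alice.
  Step 3: remaining {Bob, Frank, Dave, Kate}; every task except Frank still has a predecessor pending → schedule Frank.
  Step 4: remaining {Bob, Dave, Kate}; every task except Dave still has a predecessor pending → schedule Dave.
  Step 5: remaining {Bob, Kate}; every task except Kate still has a predecessor pending → schedule Kate.
  Step 6: only Bob remains → schedule Bob.
Resulting order:

Hank → Alice → Frank → Dave → Kate → Bob
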